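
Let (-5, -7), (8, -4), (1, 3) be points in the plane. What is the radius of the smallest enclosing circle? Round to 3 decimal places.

6.876

Call the three points A, B, C in the order given.
Side lengths²: AB² = 178, AC² = 136, BC² = 98.
Since AB² = 178 < 136 + 98 = 234, the triangle is acute, so the smallest enclosing circle is the circumcircle.
Circumcentre = (1.125, -3.875), r² = 47.28125.
r = √(47.28125) ≈ 6.876.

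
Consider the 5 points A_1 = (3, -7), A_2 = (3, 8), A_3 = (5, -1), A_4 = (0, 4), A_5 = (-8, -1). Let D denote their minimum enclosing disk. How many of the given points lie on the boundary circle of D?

The minimum enclosing circle of a finite set is fixed by two of the points (as a diameter) or three (as a circumcircle).
The minimum enclosing circle is determined by three boundary points: A_1, A_2, A_5.
Their circumcentre is (-1/22, 0.5) with r² = 15857/242.
The farthest remaining point A_3 is at distance² 6705/242 ≤ 15857/242.
The points at distance exactly r from the centre are A_1, A_2, A_5 — 3 points.

3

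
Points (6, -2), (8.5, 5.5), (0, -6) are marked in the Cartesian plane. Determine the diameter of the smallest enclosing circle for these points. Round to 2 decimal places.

Call the three points A, B, C in the order given.
Side lengths²: AB² = 62.5, AC² = 52, BC² = 204.5.
Since BC² = 204.5 ≥ 62.5 + 52 = 114.5, the angle opposite BC is not acute, so the smallest enclosing circle has BC as diameter.
Centre = midpoint of BC = (4.25, -0.25), r² = 204.5/4 = 51.125.
Diameter = 2r = 2√(51.125) ≈ 14.30.

14.30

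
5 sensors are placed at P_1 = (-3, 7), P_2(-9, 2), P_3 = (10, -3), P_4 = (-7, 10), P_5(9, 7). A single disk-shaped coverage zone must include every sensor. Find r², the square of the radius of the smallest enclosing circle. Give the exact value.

114.5

The minimum enclosing circle of a finite set is fixed by two of the points (as a diameter) or three (as a circumcircle).
The farthest pair is P_3–P_4 with squared distance 458. The circle on this segment as diameter has centre (1.5, 3.5) and r² = 458/4 = 114.5.
Check P_1: distance² to centre = 32.5 ≤ 114.5, so it lies inside.
All remaining points lie in this disk, and no smaller disk contains both endpoints, so this is the minimum enclosing circle.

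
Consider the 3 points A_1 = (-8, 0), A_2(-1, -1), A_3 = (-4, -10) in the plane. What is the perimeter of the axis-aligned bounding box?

34

Width = max x − min x = -1 − (-8) = 7.
Height = max y − min y = 0 − (-10) = 10.
Perimeter = 2(7 + 10) = 34.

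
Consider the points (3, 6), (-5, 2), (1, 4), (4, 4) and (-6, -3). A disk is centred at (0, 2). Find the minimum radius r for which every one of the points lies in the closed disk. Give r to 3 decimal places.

7.810

The required radius is the distance from (0, 2) to the farthest point.
Squared distances: 25, 25, 5, 20, 61.
Maximum is 61, attained at (-6, -3).
r = √61 ≈ 7.810.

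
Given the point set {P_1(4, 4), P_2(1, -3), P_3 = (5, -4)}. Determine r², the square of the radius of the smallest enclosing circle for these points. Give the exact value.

Side lengths²: P_1P_2² = 58, P_1P_3² = 65, P_2P_3² = 17.
Since P_1P_3² = 65 < 58 + 17 = 75, the triangle is acute, so the smallest enclosing circle is the circumcircle.
Circumcentre = (239/62, -5/62), r² = 32045/1922.

32045/1922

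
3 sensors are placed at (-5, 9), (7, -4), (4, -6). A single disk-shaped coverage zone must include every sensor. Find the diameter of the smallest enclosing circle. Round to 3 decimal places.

17.712

Call the three points A, B, C in the order given.
Side lengths²: AB² = 313, AC² = 306, BC² = 13.
Since AB² = 313 < 306 + 13 = 319, the triangle is acute, so the smallest enclosing circle is the circumcircle.
Circumcentre = (29/42, 31/14), r² = 69173/882.
Diameter = 2r = 2√(69173/882) ≈ 17.712.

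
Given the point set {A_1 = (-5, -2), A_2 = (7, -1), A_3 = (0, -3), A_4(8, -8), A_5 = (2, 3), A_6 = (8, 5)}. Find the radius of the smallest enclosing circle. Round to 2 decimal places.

The minimum enclosing circle is determined by three boundary points: A_1, A_4, A_6.
Their circumcentre is (81/26, -1.5) with r² = 22345/338.
The farthest remaining point A_5 is at distance² 7265/338 ≤ 22345/338.
r = √(22345/338) ≈ 8.13.

8.13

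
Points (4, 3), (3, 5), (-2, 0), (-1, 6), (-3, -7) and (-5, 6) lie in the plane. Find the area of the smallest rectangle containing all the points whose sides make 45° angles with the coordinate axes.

135

In coordinates u = x + y, v = x − y the rectangle is axis-aligned; the map (x,y)→(u,v) scales areas by 2.
u-values: 7, 8, -2, 5, -10, 1; range = 8 − (-10) = 18.
v-values: 1, -2, -2, -7, 4, -11; range = 4 − (-11) = 15.
Area = (18 × 15) / 2 = 135.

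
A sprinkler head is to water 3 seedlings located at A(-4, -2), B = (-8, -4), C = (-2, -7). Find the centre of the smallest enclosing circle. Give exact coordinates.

(-4.875, -5.25)

Side lengths²: AB² = 20, AC² = 29, BC² = 45.
Since BC² = 45 < 29 + 20 = 49, the triangle is acute, so the smallest enclosing circle is the circumcircle.
Circumcentre = (-4.875, -5.25), r² = 11.328125.
Centre = (-4.875, -5.25).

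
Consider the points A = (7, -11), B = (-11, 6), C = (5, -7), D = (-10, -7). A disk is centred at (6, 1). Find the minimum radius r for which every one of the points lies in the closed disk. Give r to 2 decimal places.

17.89

The required radius is the distance from (6, 1) to the farthest point.
Squared distances: 145, 314, 65, 320.
Maximum is 320, attained at D.
r = √320 ≈ 17.89.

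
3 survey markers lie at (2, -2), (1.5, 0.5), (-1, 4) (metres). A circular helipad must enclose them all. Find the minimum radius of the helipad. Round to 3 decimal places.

Call the three points A, B, C in the order given.
Side lengths²: AB² = 6.5, AC² = 45, BC² = 18.5.
Since AC² = 45 ≥ 18.5 + 6.5 = 25, the angle opposite AC is not acute, so the smallest enclosing circle has AC as diameter.
Centre = midpoint of AC = (0.5, 1), r² = 45/4 = 11.25.
r = √(11.25) ≈ 3.354.

3.354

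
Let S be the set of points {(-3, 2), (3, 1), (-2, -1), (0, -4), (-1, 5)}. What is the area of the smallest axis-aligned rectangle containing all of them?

x ranges over [-3, 3], width 6.
y ranges over [-4, 5], height 9.
Area = 6 × 9 = 54.

54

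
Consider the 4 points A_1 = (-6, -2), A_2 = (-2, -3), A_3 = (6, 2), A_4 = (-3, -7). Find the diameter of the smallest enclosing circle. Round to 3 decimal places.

The minimum enclosing circle is determined by three boundary points: A_1, A_3, A_4.
Their circumcentre is (0.5, -1.5) with r² = 42.5.
The farthest remaining point A_2 is at distance² 8.5 ≤ 42.5.
Diameter = 2r = 2√(42.5) ≈ 13.038.

13.038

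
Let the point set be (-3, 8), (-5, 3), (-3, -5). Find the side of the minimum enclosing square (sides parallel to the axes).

The bounding box has width 2 and height 13.
An axis-aligned square enclosing the set must have side ≥ max(width, height).
So the minimum side is max(2, 13) = 13.

13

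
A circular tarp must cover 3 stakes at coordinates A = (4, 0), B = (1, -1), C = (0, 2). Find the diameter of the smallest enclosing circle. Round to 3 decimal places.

Side lengths²: AB² = 10, AC² = 20, BC² = 10.
Since AC² = 20 ≥ 10 + 10 = 20, the angle opposite AC is not acute, so the smallest enclosing circle has AC as diameter.
Centre = midpoint of AC = (2, 1), r² = 20/4 = 5.
Diameter = 2r = 2√5 ≈ 4.472.

4.472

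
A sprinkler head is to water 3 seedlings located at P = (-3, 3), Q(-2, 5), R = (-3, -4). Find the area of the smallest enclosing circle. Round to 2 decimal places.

Side lengths²: PQ² = 5, PR² = 49, QR² = 82.
Since QR² = 82 ≥ 49 + 5 = 54, the angle opposite QR is not acute, so the smallest enclosing circle has QR as diameter.
Centre = midpoint of QR = (-2.5, 0.5), r² = 82/4 = 20.5.
Area = π·r² = π·20.5 ≈ 64.40.

64.40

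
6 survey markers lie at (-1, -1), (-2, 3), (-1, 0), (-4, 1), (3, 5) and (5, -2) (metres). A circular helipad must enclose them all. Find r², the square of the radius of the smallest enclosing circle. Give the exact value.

17225/722

A smallest enclosing disk is always determined by at most three of the input points on its boundary.
The minimum enclosing circle is determined by three boundary points: (-4, 1), (3, 5), (5, -2).
Their circumcentre is (33/38, 23/38) with r² = 17225/722.
The farthest remaining point (-2, 3) is at distance² 10081/722 ≤ 17225/722.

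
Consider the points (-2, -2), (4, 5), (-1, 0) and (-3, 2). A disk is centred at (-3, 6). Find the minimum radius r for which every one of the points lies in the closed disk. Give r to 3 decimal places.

The required radius is the distance from (-3, 6) to the farthest point.
Squared distances: 65, 50, 40, 16.
Maximum is 65, attained at (-2, -2).
r = √65 ≈ 8.062.

8.062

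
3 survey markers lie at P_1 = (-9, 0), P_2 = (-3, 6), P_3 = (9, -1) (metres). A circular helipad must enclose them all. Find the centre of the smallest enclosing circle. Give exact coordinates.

(0, -0.5)

Side lengths²: P_1P_2² = 72, P_1P_3² = 325, P_2P_3² = 193.
Since P_1P_3² = 325 ≥ 193 + 72 = 265, the angle opposite P_1P_3 is not acute, so the smallest enclosing circle has P_1P_3 as diameter.
Centre = midpoint of P_1P_3 = (0, -0.5), r² = 325/4 = 81.25.
Centre = (0, -0.5).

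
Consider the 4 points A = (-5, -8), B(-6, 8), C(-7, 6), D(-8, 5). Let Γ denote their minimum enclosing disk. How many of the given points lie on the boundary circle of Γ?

2

The farthest pair is A–B with squared distance 257. The circle on this segment as diameter has centre (-5.5, 0) and r² = 257/4 = 64.25.
Check C: distance² to centre = 38.25 ≤ 64.25, so it lies inside.
All remaining points lie in this disk, and no smaller disk contains both endpoints, so this is the minimum enclosing circle.
The points at distance exactly r from the centre are A, B — 2 points.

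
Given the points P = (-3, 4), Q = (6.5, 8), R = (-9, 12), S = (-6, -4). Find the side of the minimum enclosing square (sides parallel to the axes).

The bounding box has width 15.5 and height 16.
An axis-aligned square enclosing the set must have side ≥ max(width, height).
So the minimum side is max(15.5, 16) = 16.

16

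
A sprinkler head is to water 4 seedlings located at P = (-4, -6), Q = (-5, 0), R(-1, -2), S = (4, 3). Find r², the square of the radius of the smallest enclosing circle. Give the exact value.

36.25

The minimum enclosing circle of a finite set is fixed by two of the points (as a diameter) or three (as a circumcircle).
The farthest pair is P–S with squared distance 145. The circle on this segment as diameter has centre (0, -1.5) and r² = 145/4 = 36.25.
Check Q: distance² to centre = 27.25 ≤ 36.25, so it lies inside.
All remaining points lie in this disk, and no smaller disk contains both endpoints, so this is the minimum enclosing circle.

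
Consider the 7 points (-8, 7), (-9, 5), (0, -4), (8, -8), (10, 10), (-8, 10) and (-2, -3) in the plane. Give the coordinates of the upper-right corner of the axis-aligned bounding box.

(10, 10)

x-range [-9, 10], y-range [-8, 10].
The upper-right corner is (10, 10).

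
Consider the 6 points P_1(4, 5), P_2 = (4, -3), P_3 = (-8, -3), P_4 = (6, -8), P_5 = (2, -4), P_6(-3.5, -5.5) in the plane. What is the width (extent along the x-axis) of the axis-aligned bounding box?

max x = 6, min x = -8, so width = 14.

14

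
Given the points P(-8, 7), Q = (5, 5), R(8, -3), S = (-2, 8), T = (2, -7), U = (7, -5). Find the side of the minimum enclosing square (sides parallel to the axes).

16

The bounding box has width 16 and height 15.
An axis-aligned square enclosing the set must have side ≥ max(width, height).
So the minimum side is max(16, 15) = 16.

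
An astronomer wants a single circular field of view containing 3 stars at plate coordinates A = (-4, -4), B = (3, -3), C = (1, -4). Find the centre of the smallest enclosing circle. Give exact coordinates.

(-0.5, -3.5)

Side lengths²: AB² = 50, AC² = 25, BC² = 5.
Since AB² = 50 ≥ 25 + 5 = 30, the angle opposite AB is not acute, so the smallest enclosing circle has AB as diameter.
Centre = midpoint of AB = (-0.5, -3.5), r² = 50/4 = 12.5.
Centre = (-0.5, -3.5).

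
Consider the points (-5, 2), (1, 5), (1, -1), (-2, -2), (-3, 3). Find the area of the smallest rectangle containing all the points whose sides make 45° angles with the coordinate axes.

In coordinates u = x + y, v = x − y the rectangle is axis-aligned; the map (x,y)→(u,v) scales areas by 2.
u-values: -3, 6, 0, -4, 0; range = 6 − (-4) = 10.
v-values: -7, -4, 2, 0, -6; range = 2 − (-7) = 9.
Area = (10 × 9) / 2 = 45.

45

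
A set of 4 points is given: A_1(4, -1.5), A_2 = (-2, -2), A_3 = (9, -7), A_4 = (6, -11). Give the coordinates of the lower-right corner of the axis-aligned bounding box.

(9, -11)

x-range [-2, 9], y-range [-11, -1.5].
The lower-right corner is (9, -11).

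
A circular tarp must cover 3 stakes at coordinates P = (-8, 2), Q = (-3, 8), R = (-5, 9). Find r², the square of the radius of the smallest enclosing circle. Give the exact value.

Side lengths²: PQ² = 61, PR² = 58, QR² = 5.
Since PQ² = 61 < 58 + 5 = 63, the triangle is acute, so the smallest enclosing circle is the circumcircle.
Circumcentre = (-193/34, 175/34), r² = 8845/578.

8845/578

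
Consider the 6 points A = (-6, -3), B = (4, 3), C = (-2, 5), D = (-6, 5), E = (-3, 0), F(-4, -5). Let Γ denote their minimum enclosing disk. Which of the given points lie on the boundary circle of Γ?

The minimum enclosing circle of a finite set is fixed by two of the points (as a diameter) or three (as a circumcircle).
The minimum enclosing circle is determined by three boundary points: B, D, F.
Their circumcentre is (-5/3, 2/3) with r² = 338/9.
The farthest remaining point A is at distance² 290/9 ≤ 338/9.
The points at distance exactly r from the centre are B, D, F — 3 points.

B, D, F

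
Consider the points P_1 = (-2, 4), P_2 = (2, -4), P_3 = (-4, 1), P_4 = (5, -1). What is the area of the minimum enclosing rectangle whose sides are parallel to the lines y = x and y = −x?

In coordinates u = x + y, v = x − y the rectangle is axis-aligned; the map (x,y)→(u,v) scales areas by 2.
u-values: 2, -2, -3, 4; range = 4 − (-3) = 7.
v-values: -6, 6, -5, 6; range = 6 − (-6) = 12.
Area = (7 × 12) / 2 = 42.

42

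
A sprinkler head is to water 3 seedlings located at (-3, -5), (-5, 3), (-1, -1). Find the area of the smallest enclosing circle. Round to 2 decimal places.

53.41

Call the three points A, B, C in the order given.
Side lengths²: AB² = 68, AC² = 20, BC² = 32.
Since AB² = 68 ≥ 32 + 20 = 52, the angle opposite AB is not acute, so the smallest enclosing circle has AB as diameter.
Centre = midpoint of AB = (-4, -1), r² = 68/4 = 17.
Area = π·r² = π·17 ≈ 53.41.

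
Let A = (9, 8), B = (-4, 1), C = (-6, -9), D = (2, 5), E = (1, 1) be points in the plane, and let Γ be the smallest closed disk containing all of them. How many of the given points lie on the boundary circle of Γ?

2

By Welzl's lemma the MEC is supported by two points (diametrically opposite) or three points (on a circumcircle).
The farthest pair is A–C with squared distance 514. The circle on this segment as diameter has centre (1.5, -0.5) and r² = 514/4 = 128.5.
Check B: distance² to centre = 32.5 ≤ 128.5, so it lies inside.
All remaining points lie in this disk, and no smaller disk contains both endpoints, so this is the minimum enclosing circle.
The points at distance exactly r from the centre are A, C — 2 points.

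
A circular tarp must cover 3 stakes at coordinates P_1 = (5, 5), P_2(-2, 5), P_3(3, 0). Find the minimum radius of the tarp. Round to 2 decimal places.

3.81

Side lengths²: P_1P_2² = 49, P_1P_3² = 29, P_2P_3² = 50.
Since P_2P_3² = 50 < 49 + 29 = 78, the triangle is acute, so the smallest enclosing circle is the circumcircle.
Circumcentre = (1.5, 3.5), r² = 14.5.
r = √(14.5) ≈ 3.81.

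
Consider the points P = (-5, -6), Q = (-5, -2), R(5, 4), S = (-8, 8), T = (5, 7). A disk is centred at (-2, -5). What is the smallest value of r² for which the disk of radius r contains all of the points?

The required radius is the distance from (-2, -5) to the farthest point.
Squared distances: 10, 18, 130, 205, 193.
Maximum is 205, attained at S.

205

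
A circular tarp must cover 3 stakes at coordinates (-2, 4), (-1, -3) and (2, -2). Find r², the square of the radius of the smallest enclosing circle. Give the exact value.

1625/121

Call the three points A, B, C in the order given.
Side lengths²: AB² = 50, AC² = 52, BC² = 10.
Since AC² = 52 < 50 + 10 = 60, the triangle is acute, so the smallest enclosing circle is the circumcircle.
Circumcentre = (-6/11, 7/11), r² = 1625/121.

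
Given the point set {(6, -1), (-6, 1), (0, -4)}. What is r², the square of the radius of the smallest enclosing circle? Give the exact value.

37

Call the three points A, B, C in the order given.
Side lengths²: AB² = 148, AC² = 45, BC² = 61.
Since AB² = 148 ≥ 61 + 45 = 106, the angle opposite AB is not acute, so the smallest enclosing circle has AB as diameter.
Centre = midpoint of AB = (0, 0), r² = 148/4 = 37.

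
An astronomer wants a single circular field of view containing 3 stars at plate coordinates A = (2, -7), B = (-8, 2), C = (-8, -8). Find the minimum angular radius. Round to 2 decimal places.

6.76

Side lengths²: AB² = 181, AC² = 101, BC² = 100.
Since AB² = 181 < 101 + 100 = 201, the triangle is acute, so the smallest enclosing circle is the circumcircle.
Circumcentre = (-3.45, -3), r² = 45.7025.
r = √(45.7025) ≈ 6.76.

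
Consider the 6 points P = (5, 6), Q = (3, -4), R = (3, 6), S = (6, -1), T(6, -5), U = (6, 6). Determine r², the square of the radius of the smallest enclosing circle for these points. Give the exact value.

32.5

By Welzl's lemma the MEC is supported by two points (diametrically opposite) or three points (on a circumcircle).
The farthest pair is R–T with squared distance 130. The circle on this segment as diameter has centre (4.5, 0.5) and r² = 130/4 = 32.5.
Check P: distance² to centre = 30.5 ≤ 32.5, so it lies inside.
All remaining points lie in this disk, and no smaller disk contains both endpoints, so this is the minimum enclosing circle.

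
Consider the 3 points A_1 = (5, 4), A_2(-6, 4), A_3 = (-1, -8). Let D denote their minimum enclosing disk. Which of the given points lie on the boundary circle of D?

A_1, A_2, A_3

Side lengths²: A_1A_2² = 121, A_1A_3² = 180, A_2A_3² = 169.
Since A_1A_3² = 180 < 169 + 121 = 290, the triangle is acute, so the smallest enclosing circle is the circumcircle.
Circumcentre = (-0.5, -0.75), r² = 52.8125.
The points at distance exactly r from the centre are A_1, A_2, A_3 — 3 points.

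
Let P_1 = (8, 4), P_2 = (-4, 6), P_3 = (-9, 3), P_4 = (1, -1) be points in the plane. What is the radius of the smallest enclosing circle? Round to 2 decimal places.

By Welzl's lemma the MEC is supported by two points (diametrically opposite) or three points (on a circumcircle).
The farthest pair is P_1–P_3 with squared distance 290. The circle on this segment as diameter has centre (-0.5, 3.5) and r² = 290/4 = 72.5.
Check P_2: distance² to centre = 18.5 ≤ 72.5, so it lies inside.
All remaining points lie in this disk, and no smaller disk contains both endpoints, so this is the minimum enclosing circle.
r = √(72.5) ≈ 8.51.

8.51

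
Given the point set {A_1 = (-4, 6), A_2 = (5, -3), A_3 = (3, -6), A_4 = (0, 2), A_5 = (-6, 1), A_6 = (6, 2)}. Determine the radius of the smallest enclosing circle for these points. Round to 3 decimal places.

6.946

The farthest pair is A_1–A_3 with squared distance 193. The circle on this segment as diameter has centre (-0.5, 0) and r² = 193/4 = 48.25.
Check A_2: distance² to centre = 39.25 ≤ 48.25, so it lies inside.
All remaining points lie in this disk, and no smaller disk contains both endpoints, so this is the minimum enclosing circle.
r = √(48.25) ≈ 6.946.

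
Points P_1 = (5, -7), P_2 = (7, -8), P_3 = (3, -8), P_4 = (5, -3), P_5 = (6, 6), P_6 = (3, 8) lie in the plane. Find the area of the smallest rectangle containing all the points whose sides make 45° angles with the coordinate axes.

In coordinates u = x + y, v = x − y the rectangle is axis-aligned; the map (x,y)→(u,v) scales areas by 2.
u-values: -2, -1, -5, 2, 12, 11; range = 12 − (-5) = 17.
v-values: 12, 15, 11, 8, 0, -5; range = 15 − (-5) = 20.
Area = (17 × 20) / 2 = 170.

170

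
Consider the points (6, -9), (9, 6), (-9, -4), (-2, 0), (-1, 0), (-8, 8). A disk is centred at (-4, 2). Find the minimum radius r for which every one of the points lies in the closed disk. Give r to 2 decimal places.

14.87

The required radius is the distance from (-4, 2) to the farthest point.
Squared distances: 221, 185, 61, 8, 13, 52.
Maximum is 221, attained at (6, -9).
r = √221 ≈ 14.87.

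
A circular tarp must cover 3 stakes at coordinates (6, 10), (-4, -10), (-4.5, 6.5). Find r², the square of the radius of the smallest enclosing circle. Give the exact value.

125

Call the three points A, B, C in the order given.
Side lengths²: AB² = 500, AC² = 122.5, BC² = 272.5.
Since AB² = 500 ≥ 272.5 + 122.5 = 395, the angle opposite AB is not acute, so the smallest enclosing circle has AB as diameter.
Centre = midpoint of AB = (1, 0), r² = 500/4 = 125.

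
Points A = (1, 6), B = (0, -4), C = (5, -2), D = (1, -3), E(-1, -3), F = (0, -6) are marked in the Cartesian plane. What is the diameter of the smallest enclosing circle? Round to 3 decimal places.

12.042

A smallest enclosing disk is always determined by at most three of the input points on its boundary.
The farthest pair is A–F with squared distance 145. The circle on this segment as diameter has centre (0.5, 0) and r² = 145/4 = 36.25.
Check B: distance² to centre = 16.25 ≤ 36.25, so it lies inside.
All remaining points lie in this disk, and no smaller disk contains both endpoints, so this is the minimum enclosing circle.
Diameter = 2r = 2√(36.25) ≈ 12.042.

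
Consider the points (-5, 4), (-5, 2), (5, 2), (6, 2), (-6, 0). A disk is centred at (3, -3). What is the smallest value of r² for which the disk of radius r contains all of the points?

113

The required radius is the distance from (3, -3) to the farthest point.
Squared distances: 113, 89, 29, 34, 90.
Maximum is 113, attained at (-5, 4).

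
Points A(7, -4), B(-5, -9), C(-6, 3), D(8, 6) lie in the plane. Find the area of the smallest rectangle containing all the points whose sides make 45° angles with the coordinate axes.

280

In coordinates u = x + y, v = x − y the rectangle is axis-aligned; the map (x,y)→(u,v) scales areas by 2.
u-values: 3, -14, -3, 14; range = 14 − (-14) = 28.
v-values: 11, 4, -9, 2; range = 11 − (-9) = 20.
Area = (28 × 20) / 2 = 280.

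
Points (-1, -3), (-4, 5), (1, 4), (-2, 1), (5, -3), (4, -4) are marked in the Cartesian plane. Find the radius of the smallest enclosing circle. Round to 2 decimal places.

6.03

The minimum enclosing circle is determined by three boundary points: (-4, 5), (5, -3), (4, -4).
Their circumcentre is (9/34, 25/34) with r² = 21025/578.
The farthest remaining point (-1, -3) is at distance² 8989/578 ≤ 21025/578.
r = √(21025/578) ≈ 6.03.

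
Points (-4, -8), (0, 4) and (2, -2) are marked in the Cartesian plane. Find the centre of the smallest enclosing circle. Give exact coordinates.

Call the three points A, B, C in the order given.
Side lengths²: AB² = 160, AC² = 72, BC² = 40.
Since AB² = 160 ≥ 72 + 40 = 112, the angle opposite AB is not acute, so the smallest enclosing circle has AB as diameter.
Centre = midpoint of AB = (-2, -2), r² = 160/4 = 40.
Centre = (-2, -2).

(-2, -2)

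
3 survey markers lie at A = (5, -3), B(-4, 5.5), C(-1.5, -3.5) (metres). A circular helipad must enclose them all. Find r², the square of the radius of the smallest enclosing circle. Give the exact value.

Side lengths²: AB² = 153.25, AC² = 42.5, BC² = 87.25.
Since AB² = 153.25 ≥ 87.25 + 42.5 = 129.75, the angle opposite AB is not acute, so the smallest enclosing circle has AB as diameter.
Centre = midpoint of AB = (0.5, 1.25), r² = 153.25/4 = 38.3125.

38.3125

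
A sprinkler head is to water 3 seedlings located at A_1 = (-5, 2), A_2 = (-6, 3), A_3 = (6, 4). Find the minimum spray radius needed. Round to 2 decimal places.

Side lengths²: A_1A_2² = 2, A_1A_3² = 125, A_2A_3² = 145.
Since A_2A_3² = 145 ≥ 125 + 2 = 127, the angle opposite A_2A_3 is not acute, so the smallest enclosing circle has A_2A_3 as diameter.
Centre = midpoint of A_2A_3 = (0, 3.5), r² = 145/4 = 36.25.
r = √(36.25) ≈ 6.02.

6.02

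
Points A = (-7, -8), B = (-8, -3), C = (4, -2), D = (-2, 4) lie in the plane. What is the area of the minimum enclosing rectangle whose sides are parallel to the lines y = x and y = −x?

In coordinates u = x + y, v = x − y the rectangle is axis-aligned; the map (x,y)→(u,v) scales areas by 2.
u-values: -15, -11, 2, 2; range = 2 − (-15) = 17.
v-values: 1, -5, 6, -6; range = 6 − (-6) = 12.
Area = (17 × 12) / 2 = 102.

102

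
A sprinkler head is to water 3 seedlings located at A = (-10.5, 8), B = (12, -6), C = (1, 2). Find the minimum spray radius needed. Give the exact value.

Side lengths²: AB² = 702.25, AC² = 168.25, BC² = 185.
Since AB² = 702.25 ≥ 185 + 168.25 = 353.25, the angle opposite AB is not acute, so the smallest enclosing circle has AB as diameter.
Centre = midpoint of AB = (0.75, 1), r² = 702.25/4 = 175.5625.
r = √(175.5625) = 13.25.

13.25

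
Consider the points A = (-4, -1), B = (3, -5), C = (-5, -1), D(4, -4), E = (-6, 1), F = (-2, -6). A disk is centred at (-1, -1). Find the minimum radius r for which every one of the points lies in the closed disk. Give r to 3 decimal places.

The required radius is the distance from (-1, -1) to the farthest point.
Squared distances: 9, 32, 16, 34, 29, 26.
Maximum is 34, attained at D.
r = √34 ≈ 5.831.

5.831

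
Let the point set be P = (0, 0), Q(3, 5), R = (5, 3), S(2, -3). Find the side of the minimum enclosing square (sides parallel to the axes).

8

The bounding box has width 5 and height 8.
An axis-aligned square enclosing the set must have side ≥ max(width, height).
So the minimum side is max(5, 8) = 8.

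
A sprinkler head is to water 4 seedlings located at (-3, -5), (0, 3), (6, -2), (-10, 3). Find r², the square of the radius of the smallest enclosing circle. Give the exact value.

By Welzl's lemma the MEC is supported by two points (diametrically opposite) or three points (on a circumcircle).
The farthest pair is (6, -2)–(-10, 3) with squared distance 281. The circle on this segment as diameter has centre (-2, 0.5) and r² = 281/4 = 70.25.
Check (-3, -5): distance² to centre = 31.25 ≤ 70.25, so it lies inside.
All remaining points lie in this disk, and no smaller disk contains both endpoints, so this is the minimum enclosing circle.

70.25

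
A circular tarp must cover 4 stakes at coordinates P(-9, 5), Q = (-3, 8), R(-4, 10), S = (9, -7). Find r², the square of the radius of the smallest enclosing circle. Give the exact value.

A smallest enclosing disk is always determined by at most three of the input points on its boundary.
The minimum enclosing circle is determined by three boundary points: P, R, S.
Their circumcentre is (0.8, 0.2) with r² = 119.08.
The farthest remaining point Q is at distance² 75.28 ≤ 119.08.

119.08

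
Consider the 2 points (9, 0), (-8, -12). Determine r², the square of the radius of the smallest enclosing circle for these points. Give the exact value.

108.25

The smallest circle enclosing two points has them as diameter endpoints.
Centre = midpoint = (0.5, -6); r² = |(9, 0)−(-8, -12)|²/4 = 433/4 = 108.25.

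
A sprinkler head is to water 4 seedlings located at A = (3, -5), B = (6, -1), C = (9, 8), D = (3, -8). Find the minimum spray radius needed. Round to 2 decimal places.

The farthest pair is C–D with squared distance 292. The circle on this segment as diameter has centre (6, 0) and r² = 292/4 = 73.
Check A: distance² to centre = 34 ≤ 73, so it lies inside.
All remaining points lie in this disk, and no smaller disk contains both endpoints, so this is the minimum enclosing circle.
r = √73 ≈ 8.54.

8.54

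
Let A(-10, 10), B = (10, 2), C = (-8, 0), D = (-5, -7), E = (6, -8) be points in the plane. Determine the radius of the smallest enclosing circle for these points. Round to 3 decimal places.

12.042

A smallest enclosing disk is always determined by at most three of the input points on its boundary.
The farthest pair is A–E with squared distance 580. The circle on this segment as diameter has centre (-2, 1) and r² = 580/4 = 145.
Check B: distance² to centre = 145 ≤ 145, so it lies inside.
All remaining points lie in this disk, and no smaller disk contains both endpoints, so this is the minimum enclosing circle.
r = √145 ≈ 12.042.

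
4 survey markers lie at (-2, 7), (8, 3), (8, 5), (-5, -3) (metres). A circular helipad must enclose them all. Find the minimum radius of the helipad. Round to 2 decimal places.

7.63

A smallest enclosing disk is always determined by at most three of the input points on its boundary.
The farthest pair is (8, 5)–(-5, -3) with squared distance 233. The circle on this segment as diameter has centre (1.5, 1) and r² = 233/4 = 58.25.
Check (-2, 7): distance² to centre = 48.25 ≤ 58.25, so it lies inside.
All remaining points lie in this disk, and no smaller disk contains both endpoints, so this is the minimum enclosing circle.
r = √(58.25) ≈ 7.63.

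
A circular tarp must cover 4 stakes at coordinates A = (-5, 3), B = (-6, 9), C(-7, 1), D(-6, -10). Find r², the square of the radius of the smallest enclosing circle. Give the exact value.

The farthest pair is B–D with squared distance 361. The circle on this segment as diameter has centre (-6, -0.5) and r² = 361/4 = 90.25.
Check A: distance² to centre = 13.25 ≤ 90.25, so it lies inside.
All remaining points lie in this disk, and no smaller disk contains both endpoints, so this is the minimum enclosing circle.

90.25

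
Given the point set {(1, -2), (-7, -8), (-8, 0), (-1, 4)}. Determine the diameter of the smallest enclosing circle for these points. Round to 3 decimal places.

The farthest pair is (-7, -8)–(-1, 4) with squared distance 180. The circle on this segment as diameter has centre (-4, -2) and r² = 180/4 = 45.
Check (1, -2): distance² to centre = 25 ≤ 45, so it lies inside.
All remaining points lie in this disk, and no smaller disk contains both endpoints, so this is the minimum enclosing circle.
Diameter = 2r = 2√45 ≈ 13.416.

13.416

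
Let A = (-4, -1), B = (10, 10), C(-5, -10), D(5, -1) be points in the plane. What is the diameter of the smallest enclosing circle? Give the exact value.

The farthest pair is B–C with squared distance 625. The circle on this segment as diameter has centre (2.5, 0) and r² = 625/4 = 156.25.
Check A: distance² to centre = 43.25 ≤ 156.25, so it lies inside.
All remaining points lie in this disk, and no smaller disk contains both endpoints, so this is the minimum enclosing circle.
Diameter = 2r = 2√(156.25) = 25.

25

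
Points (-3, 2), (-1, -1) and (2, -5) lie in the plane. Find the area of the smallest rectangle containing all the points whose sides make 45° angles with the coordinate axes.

12

In coordinates u = x + y, v = x − y the rectangle is axis-aligned; the map (x,y)→(u,v) scales areas by 2.
u-values: -1, -2, -3; range = -1 − (-3) = 2.
v-values: -5, 0, 7; range = 7 − (-5) = 12.
Area = (2 × 12) / 2 = 12.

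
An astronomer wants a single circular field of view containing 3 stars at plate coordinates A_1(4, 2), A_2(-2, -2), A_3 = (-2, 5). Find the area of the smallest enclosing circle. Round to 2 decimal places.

Side lengths²: A_1A_2² = 52, A_1A_3² = 45, A_2A_3² = 49.
Since A_1A_2² = 52 < 49 + 45 = 94, the triangle is acute, so the smallest enclosing circle is the circumcircle.
Circumcentre = (0, 1.5), r² = 16.25.
Area = π·r² = π·16.25 ≈ 51.05.

51.05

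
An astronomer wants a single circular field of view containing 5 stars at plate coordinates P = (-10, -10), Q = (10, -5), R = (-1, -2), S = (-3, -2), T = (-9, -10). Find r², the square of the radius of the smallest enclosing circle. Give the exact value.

106.25

A smallest enclosing disk is always determined by at most three of the input points on its boundary.
The farthest pair is P–Q with squared distance 425. The circle on this segment as diameter has centre (0, -7.5) and r² = 425/4 = 106.25.
Check R: distance² to centre = 31.25 ≤ 106.25, so it lies inside.
All remaining points lie in this disk, and no smaller disk contains both endpoints, so this is the minimum enclosing circle.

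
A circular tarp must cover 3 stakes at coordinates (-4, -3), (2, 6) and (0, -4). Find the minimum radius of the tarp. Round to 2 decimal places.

5.41

Call the three points A, B, C in the order given.
Side lengths²: AB² = 117, AC² = 17, BC² = 104.
Since AB² = 117 < 104 + 17 = 121, the triangle is acute, so the smallest enclosing circle is the circumcircle.
Circumcentre = (-11/14, 19/14), r² = 2873/98.
r = √(2873/98) ≈ 5.41.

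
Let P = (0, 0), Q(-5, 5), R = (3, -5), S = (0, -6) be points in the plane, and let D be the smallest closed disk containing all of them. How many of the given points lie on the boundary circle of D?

By Welzl's lemma the MEC is supported by two points (diametrically opposite) or three points (on a circumcircle).
The farthest pair is Q–R with squared distance 164. The circle on this segment as diameter has centre (-1, 0) and r² = 164/4 = 41.
Check P: distance² to centre = 1 ≤ 41, so it lies inside.
All remaining points lie in this disk, and no smaller disk contains both endpoints, so this is the minimum enclosing circle.
The points at distance exactly r from the centre are Q, R — 2 points.

2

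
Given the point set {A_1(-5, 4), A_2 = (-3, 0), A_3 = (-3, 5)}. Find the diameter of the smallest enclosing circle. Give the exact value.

5

Side lengths²: A_1A_2² = 20, A_1A_3² = 5, A_2A_3² = 25.
Since A_2A_3² = 25 ≥ 20 + 5 = 25, the angle opposite A_2A_3 is not acute, so the smallest enclosing circle has A_2A_3 as diameter.
Centre = midpoint of A_2A_3 = (-3, 2.5), r² = 25/4 = 6.25.
Diameter = 2r = 2√(6.25) = 5.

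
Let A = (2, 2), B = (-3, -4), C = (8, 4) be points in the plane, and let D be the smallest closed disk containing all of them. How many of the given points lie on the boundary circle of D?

Side lengths²: AB² = 61, AC² = 40, BC² = 185.
Since BC² = 185 ≥ 61 + 40 = 101, the angle opposite BC is not acute, so the smallest enclosing circle has BC as diameter.
Centre = midpoint of BC = (2.5, 0), r² = 185/4 = 46.25.
The points at distance exactly r from the centre are B, C — 2 points.

2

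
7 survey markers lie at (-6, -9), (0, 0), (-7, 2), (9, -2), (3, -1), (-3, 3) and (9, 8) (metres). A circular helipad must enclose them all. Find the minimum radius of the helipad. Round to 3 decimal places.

The minimum enclosing circle of a finite set is fixed by two of the points (as a diameter) or three (as a circumcircle).
The farthest pair is (-6, -9)–(9, 8) with squared distance 514. The circle on this segment as diameter has centre (1.5, -0.5) and r² = 514/4 = 128.5.
Check (0, 0): distance² to centre = 2.5 ≤ 128.5, so it lies inside.
All remaining points lie in this disk, and no smaller disk contains both endpoints, so this is the minimum enclosing circle.
r = √(128.5) ≈ 11.336.

11.336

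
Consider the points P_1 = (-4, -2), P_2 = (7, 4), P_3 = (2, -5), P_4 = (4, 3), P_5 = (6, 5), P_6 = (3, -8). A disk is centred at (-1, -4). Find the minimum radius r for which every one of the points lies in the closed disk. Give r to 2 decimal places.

11.40

The required radius is the distance from (-1, -4) to the farthest point.
Squared distances: 13, 128, 10, 74, 130, 32.
Maximum is 130, attained at P_5.
r = √130 ≈ 11.40.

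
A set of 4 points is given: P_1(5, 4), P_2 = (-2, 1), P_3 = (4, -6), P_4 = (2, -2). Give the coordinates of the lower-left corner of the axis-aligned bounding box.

x-range [-2, 5], y-range [-6, 4].
The lower-left corner is (-2, -6).

(-2, -6)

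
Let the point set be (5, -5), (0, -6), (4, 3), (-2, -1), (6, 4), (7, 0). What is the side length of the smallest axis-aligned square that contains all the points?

The bounding box has width 9 and height 10.
An axis-aligned square enclosing the set must have side ≥ max(width, height).
So the minimum side is max(9, 10) = 10.

10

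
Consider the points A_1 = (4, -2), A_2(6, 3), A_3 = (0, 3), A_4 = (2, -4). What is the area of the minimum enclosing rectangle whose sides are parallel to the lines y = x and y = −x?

In coordinates u = x + y, v = x − y the rectangle is axis-aligned; the map (x,y)→(u,v) scales areas by 2.
u-values: 2, 9, 3, -2; range = 9 − (-2) = 11.
v-values: 6, 3, -3, 6; range = 6 − (-3) = 9.
Area = (11 × 9) / 2 = 49.5.

49.5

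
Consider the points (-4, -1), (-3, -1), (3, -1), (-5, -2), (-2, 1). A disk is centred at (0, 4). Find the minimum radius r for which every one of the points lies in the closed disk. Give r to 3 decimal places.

7.810

The required radius is the distance from (0, 4) to the farthest point.
Squared distances: 41, 34, 34, 61, 13.
Maximum is 61, attained at (-5, -2).
r = √61 ≈ 7.810.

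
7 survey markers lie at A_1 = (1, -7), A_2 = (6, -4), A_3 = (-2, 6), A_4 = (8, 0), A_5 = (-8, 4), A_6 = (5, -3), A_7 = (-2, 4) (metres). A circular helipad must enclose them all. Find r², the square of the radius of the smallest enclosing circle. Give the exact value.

By Welzl's lemma the MEC is supported by two points (diametrically opposite) or three points (on a circumcircle).
The minimum enclosing circle is determined by three boundary points: A_1, A_4, A_5.
Their circumcentre is (-0.2, 1.2) with r² = 68.68.
The farthest remaining point A_2 is at distance² 65.48 ≤ 68.68.

68.68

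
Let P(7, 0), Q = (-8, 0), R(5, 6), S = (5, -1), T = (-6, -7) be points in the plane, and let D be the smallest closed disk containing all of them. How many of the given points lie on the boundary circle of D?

2

The minimum enclosing circle of a finite set is fixed by two of the points (as a diameter) or three (as a circumcircle).
The farthest pair is R–T with squared distance 290. The circle on this segment as diameter has centre (-0.5, -0.5) and r² = 290/4 = 72.5.
Check P: distance² to centre = 56.5 ≤ 72.5, so it lies inside.
All remaining points lie in this disk, and no smaller disk contains both endpoints, so this is the minimum enclosing circle.
The points at distance exactly r from the centre are R, T — 2 points.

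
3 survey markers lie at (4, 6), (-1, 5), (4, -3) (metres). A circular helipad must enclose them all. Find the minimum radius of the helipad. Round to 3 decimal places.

Call the three points A, B, C in the order given.
Side lengths²: AB² = 26, AC² = 81, BC² = 89.
Since BC² = 89 < 81 + 26 = 107, the triangle is acute, so the smallest enclosing circle is the circumcircle.
Circumcentre = (2.3, 1.5), r² = 23.14.
r = √(23.14) ≈ 4.810.

4.810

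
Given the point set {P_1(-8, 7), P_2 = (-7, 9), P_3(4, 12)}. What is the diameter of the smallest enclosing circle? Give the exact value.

13

Side lengths²: P_1P_2² = 5, P_1P_3² = 169, P_2P_3² = 130.
Since P_1P_3² = 169 ≥ 130 + 5 = 135, the angle opposite P_1P_3 is not acute, so the smallest enclosing circle has P_1P_3 as diameter.
Centre = midpoint of P_1P_3 = (-2, 9.5), r² = 169/4 = 42.25.
Diameter = 2r = 2√(42.25) = 13.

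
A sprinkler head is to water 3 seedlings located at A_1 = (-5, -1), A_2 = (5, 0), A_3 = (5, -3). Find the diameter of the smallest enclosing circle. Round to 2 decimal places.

Side lengths²: A_1A_2² = 101, A_1A_3² = 104, A_2A_3² = 9.
Since A_1A_3² = 104 < 101 + 9 = 110, the triangle is acute, so the smallest enclosing circle is the circumcircle.
Circumcentre = (0.1, -1.5), r² = 26.26.
Diameter = 2r = 2√(26.26) ≈ 10.25.

10.25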